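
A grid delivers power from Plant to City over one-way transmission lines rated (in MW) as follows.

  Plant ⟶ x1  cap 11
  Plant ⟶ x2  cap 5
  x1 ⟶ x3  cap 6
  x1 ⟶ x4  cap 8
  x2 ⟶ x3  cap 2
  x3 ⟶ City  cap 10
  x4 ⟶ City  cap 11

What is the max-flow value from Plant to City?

13

Augment Plant→x1→x3→City: bottleneck 6, flow now 6.
Augment Plant→x1→x4→City: bottleneck 5, flow now 11.
Augment Plant→x2→x3→City: bottleneck 2, flow now 13.
No augmenting path remains; maximum flow = 13.
In the residual graph, reachable from Plant: {Plant, x2}.
Min-cut edges: Plant→x1 (11), x2→x3 (2); capacity 11 + 2 = 13.
This cut is saturated, so no flow can exceed 13.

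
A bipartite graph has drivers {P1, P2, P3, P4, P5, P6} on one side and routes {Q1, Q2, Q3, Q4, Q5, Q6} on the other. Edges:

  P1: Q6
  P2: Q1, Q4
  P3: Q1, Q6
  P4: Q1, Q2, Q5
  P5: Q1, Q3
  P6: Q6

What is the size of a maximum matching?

Unit-capacity flow: source→left, listed edges, right→sink; max matching = max flow.
Augmenting path P1→Q6 (+1); matched 1.
Augmenting path P2→Q1 (+1); matched 2.
Augmenting path P4→Q2 (+1); matched 3.
Augmenting path P5→Q3 (+1); matched 4.
Augmenting path P3→Q1→P2→Q4 (+1); matched 5.
No augmenting path remains; maximum matching = 5.
König certificate: {P2, P3, P4, P5, Q6} is a vertex cover of size 5 (every listed pair touches it), so no matching can be larger.

5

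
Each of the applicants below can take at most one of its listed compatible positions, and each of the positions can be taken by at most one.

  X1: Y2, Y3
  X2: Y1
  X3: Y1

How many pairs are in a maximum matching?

2

Unit-capacity flow: source→left, listed edges, right→sink; max matching = max flow.
Augmenting path X1→Y2 (+1); matched 1.
Augmenting path X2→Y1 (+1); matched 2.
No augmenting path remains; maximum matching = 2.
König certificate: {X1, Y1} is a vertex cover of size 2 (every listed pair touches it), so no matching can be larger.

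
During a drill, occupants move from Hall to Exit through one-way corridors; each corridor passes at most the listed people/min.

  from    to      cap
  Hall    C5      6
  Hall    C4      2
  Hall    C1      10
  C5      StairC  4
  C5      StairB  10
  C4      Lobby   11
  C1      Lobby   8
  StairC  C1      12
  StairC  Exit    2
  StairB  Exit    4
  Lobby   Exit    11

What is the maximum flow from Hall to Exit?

16

Augment Hall→C5→StairC→Exit: bottleneck 2, flow now 2.
Augment Hall→C5→StairB→Exit: bottleneck 4, flow now 6.
Augment Hall→C4→Lobby→Exit: bottleneck 2, flow now 8.
Augment Hall→C1→Lobby→Exit: bottleneck 8, flow now 16.
No augmenting path remains; maximum flow = 16.
In the residual graph, reachable from Hall: {Hall, C1}.
Min-cut edges: Hall→C5 (6), Hall→C4 (2), C1→Lobby (8); capacity 6 + 2 + 8 = 16.
This cut is saturated, so no flow can exceed 16.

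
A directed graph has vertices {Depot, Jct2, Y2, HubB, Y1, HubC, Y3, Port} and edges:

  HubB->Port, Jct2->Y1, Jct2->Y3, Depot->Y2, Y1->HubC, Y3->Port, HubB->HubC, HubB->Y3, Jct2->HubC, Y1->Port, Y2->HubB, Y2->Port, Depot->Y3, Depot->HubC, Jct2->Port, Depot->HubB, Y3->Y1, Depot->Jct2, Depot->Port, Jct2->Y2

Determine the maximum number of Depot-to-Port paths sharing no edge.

5

Assign every edge capacity 1; by Menger, the answer equals the max flow.
Path Depot→Port (+1); total 1.
Path Depot→Jct2→Port (+1); total 2.
Path Depot→Y2→Port (+1); total 3.
Path Depot→HubB→Port (+1); total 4.
Path Depot→Y3→Port (+1); total 5.
No residual Depot→Port path; max flow = 5.
Certifying cut of size 5: {Depot→HubB, Depot→Jct2, Depot→Port, Depot→Y2, Depot→Y3}.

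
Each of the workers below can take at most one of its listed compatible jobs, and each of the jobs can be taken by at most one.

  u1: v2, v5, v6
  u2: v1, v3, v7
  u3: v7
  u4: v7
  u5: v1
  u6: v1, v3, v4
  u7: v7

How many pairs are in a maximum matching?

Unit-capacity flow: source→left, listed edges, right→sink; max matching = max flow.
Augmenting path u1→v2 (+1); matched 1.
Augmenting path u2→v1 (+1); matched 2.
Augmenting path u3→v7 (+1); matched 3.
Augmenting path u6→v3 (+1); matched 4.
Augmenting path u5→v1→u2→v3→u6→v4 (+1); matched 5.
No augmenting path remains; maximum matching = 5.
König certificate: {u1, u2, u5, u6, v7} is a vertex cover of size 5 (every listed pair touches it), so no matching can be larger.

5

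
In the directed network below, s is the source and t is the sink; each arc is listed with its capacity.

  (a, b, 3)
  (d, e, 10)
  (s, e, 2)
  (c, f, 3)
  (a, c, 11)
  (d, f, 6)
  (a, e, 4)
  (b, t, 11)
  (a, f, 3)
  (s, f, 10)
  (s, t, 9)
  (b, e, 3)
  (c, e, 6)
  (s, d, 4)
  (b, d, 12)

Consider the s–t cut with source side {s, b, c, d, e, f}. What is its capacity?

Edges leaving {s, b, c, d, e, f}: s→t (9), b→t (11).
Cut capacity = 9 + 11 = 20.

20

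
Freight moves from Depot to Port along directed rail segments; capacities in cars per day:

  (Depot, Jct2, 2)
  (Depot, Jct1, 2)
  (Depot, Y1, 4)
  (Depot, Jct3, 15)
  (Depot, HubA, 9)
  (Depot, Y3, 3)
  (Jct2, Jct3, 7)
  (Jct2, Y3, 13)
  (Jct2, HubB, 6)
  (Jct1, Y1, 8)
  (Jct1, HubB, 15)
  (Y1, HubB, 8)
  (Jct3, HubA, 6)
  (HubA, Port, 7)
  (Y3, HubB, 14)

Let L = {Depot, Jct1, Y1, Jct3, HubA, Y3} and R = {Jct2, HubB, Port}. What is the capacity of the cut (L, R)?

46

Edges leaving {Depot, Jct1, Y1, Jct3, HubA, Y3}: Depot→Jct2 (2), Jct1→HubB (15), Y1→HubB (8), HubA→Port (7), Y3→HubB (14).
Cut capacity = 2 + 15 + 8 + 7 + 14 = 46.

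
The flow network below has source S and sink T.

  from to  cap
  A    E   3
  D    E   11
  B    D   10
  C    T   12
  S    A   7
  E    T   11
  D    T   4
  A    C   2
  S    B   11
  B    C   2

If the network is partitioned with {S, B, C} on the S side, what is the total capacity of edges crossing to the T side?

29

Edges leaving {S, B, C}: S→A (7), B→D (10), C→T (12).
Cut capacity = 7 + 10 + 12 = 29.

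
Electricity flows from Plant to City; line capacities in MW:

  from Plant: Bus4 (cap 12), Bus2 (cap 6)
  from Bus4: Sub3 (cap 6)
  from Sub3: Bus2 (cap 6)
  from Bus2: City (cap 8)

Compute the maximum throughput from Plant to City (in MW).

8

Augment Plant→Bus2→City: bottleneck 6, flow now 6.
Augment Plant→Bus4→Sub3→Bus2→City: bottleneck 2, flow now 8.
No augmenting path remains; maximum flow = 8.
In the residual graph, reachable from Plant: {Plant, Bus4, Sub3, Bus2}.
Min-cut edges: Bus2→City (8); capacity 8 = 8.
This cut is saturated, so no flow can exceed 8.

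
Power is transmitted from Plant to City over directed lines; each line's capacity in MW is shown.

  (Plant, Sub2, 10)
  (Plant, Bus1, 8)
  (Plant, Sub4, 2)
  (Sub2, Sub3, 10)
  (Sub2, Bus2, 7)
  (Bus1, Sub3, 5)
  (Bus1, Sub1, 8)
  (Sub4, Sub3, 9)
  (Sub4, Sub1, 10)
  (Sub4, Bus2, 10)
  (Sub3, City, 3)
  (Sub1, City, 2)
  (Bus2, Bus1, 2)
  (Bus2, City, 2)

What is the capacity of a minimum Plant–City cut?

7

Augment Plant→Sub2→Sub3→City: bottleneck 3, flow now 3.
Augment Plant→Sub2→Bus2→City: bottleneck 2, flow now 5.
Augment Plant→Bus1→Sub1→City: bottleneck 2, flow now 7.
No augmenting path remains; maximum flow = 7.
By max-flow min-cut, the minimum cut capacity equals the max flow.
In the residual graph, reachable from Plant: {Plant, Sub2, Bus1, Sub4, Sub3, Sub1, Bus2}.
Min-cut edges: Sub3→City (3), Sub1→City (2), Bus2→City (2); capacity 3 + 2 + 2 = 7.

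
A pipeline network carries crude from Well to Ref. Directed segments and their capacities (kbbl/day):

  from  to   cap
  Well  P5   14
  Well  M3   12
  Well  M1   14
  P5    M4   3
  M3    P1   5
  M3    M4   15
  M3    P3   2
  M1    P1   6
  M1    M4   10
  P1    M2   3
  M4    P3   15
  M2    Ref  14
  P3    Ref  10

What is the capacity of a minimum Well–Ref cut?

Augment Well→M3→P3→Ref: bottleneck 2, flow now 2.
Augment Well→P5→M4→P3→Ref: bottleneck 3, flow now 5.
Augment Well→M3→P1→M2→Ref: bottleneck 3, flow now 8.
Augment Well→M3→M4→P3→Ref: bottleneck 5, flow now 13.
No augmenting path remains; maximum flow = 13.
By max-flow min-cut, the minimum cut capacity equals the max flow.
In the residual graph, reachable from Well: {Well, P5, M3, M1, P1, M4, P3}.
Min-cut edges: P1→M2 (3), P3→Ref (10); capacity 3 + 10 = 13.

13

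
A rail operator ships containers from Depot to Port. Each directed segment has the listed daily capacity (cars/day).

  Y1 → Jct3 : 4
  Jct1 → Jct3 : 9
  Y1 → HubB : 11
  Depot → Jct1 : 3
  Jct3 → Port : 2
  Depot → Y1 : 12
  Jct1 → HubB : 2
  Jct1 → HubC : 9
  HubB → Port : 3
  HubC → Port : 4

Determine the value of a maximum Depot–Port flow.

Augment Depot→Jct1→Jct3→Port: bottleneck 2, flow now 2.
Augment Depot→Jct1→HubB→Port: bottleneck 1, flow now 3.
Augment Depot→Y1→HubB→Port: bottleneck 2, flow now 5.
Augment Depot→Y1→Jct3→Jct1→HubC→Port: bottleneck 2, flow now 7. (uses reverse residual edge)
Augment Depot→Y1→HubB→Jct1→HubC→Port: bottleneck 1, flow now 8. (uses reverse residual edge)
No augmenting path remains; maximum flow = 8.
In the residual graph, reachable from Depot: {Depot, Y1, Jct3, HubB}.
Min-cut edges: Depot→Jct1 (3), Jct3→Port (2), HubB→Port (3); capacity 3 + 2 + 3 = 8.
This cut is saturated, so no flow can exceed 8.

8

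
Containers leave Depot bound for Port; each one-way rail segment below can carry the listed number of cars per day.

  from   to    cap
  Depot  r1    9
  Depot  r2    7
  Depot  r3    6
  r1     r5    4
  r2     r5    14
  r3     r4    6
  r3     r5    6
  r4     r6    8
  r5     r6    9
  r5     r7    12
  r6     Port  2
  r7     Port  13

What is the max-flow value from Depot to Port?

Augment Depot→r1→r5→r6→Port: bottleneck 2, flow now 2.
Augment Depot→r1→r5→r7→Port: bottleneck 2, flow now 4.
Augment Depot→r2→r5→r7→Port: bottleneck 7, flow now 11.
Augment Depot→r3→r5→r7→Port: bottleneck 3, flow now 14.
No augmenting path remains; maximum flow = 14.
In the residual graph, reachable from Depot: {Depot, r1, r2, r3, r4, r5, r6}.
Min-cut edges: r5→r7 (12), r6→Port (2); capacity 12 + 2 = 14.
This cut is saturated, so no flow can exceed 14.

14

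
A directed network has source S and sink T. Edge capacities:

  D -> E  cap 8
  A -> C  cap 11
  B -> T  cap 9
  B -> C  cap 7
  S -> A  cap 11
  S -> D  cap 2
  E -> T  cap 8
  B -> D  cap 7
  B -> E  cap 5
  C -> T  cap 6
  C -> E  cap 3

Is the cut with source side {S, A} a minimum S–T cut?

No — its capacity is 13, but the minimum cut has capacity 11.

Given cut capacity: 2 + 11 = 13.
Augment S→A→C→T: bottleneck 6, flow now 6.
Augment S→D→E→T: bottleneck 2, flow now 8.
Augment S→A→C→E→T: bottleneck 3, flow now 11.
No augmenting path remains; maximum flow = 11.
In the residual graph, reachable from S: {S, A, C}.
Min-cut edges: S→D (2), C→E (3), C→T (6); capacity 2 + 3 + 6 = 11.
Cut capacity 13 exceeds the max flow 11, so it is not minimum.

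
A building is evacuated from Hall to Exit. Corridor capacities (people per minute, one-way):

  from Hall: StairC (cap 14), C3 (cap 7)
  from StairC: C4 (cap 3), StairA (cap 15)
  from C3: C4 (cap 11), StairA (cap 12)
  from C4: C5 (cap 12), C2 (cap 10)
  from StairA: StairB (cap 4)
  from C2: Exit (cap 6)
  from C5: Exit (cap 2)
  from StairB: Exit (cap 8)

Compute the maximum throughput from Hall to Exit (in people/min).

Augment Hall→StairC→C4→C2→Exit: bottleneck 3, flow now 3.
Augment Hall→StairC→StairA→StairB→Exit: bottleneck 4, flow now 7.
Augment Hall→C3→C4→C2→Exit: bottleneck 3, flow now 10.
Augment Hall→C3→C4→C5→Exit: bottleneck 2, flow now 12.
No augmenting path remains; maximum flow = 12.
In the residual graph, reachable from Hall: {Hall, StairC, C3, C4, StairA, C2, C5}.
Min-cut edges: StairA→StairB (4), C2→Exit (6), C5→Exit (2); capacity 4 + 6 + 2 = 12.
This cut is saturated, so no flow can exceed 12.

12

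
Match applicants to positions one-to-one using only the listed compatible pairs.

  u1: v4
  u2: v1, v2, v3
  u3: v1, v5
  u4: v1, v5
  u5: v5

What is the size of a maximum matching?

Unit-capacity flow: source→left, listed edges, right→sink; max matching = max flow.
Augmenting path u1→v4 (+1); matched 1.
Augmenting path u2→v1 (+1); matched 2.
Augmenting path u3→v5 (+1); matched 3.
Augmenting path u4→v1→u2→v2 (+1); matched 4.
No augmenting path remains; maximum matching = 4.
König certificate: {u1, u2, v1, v5} is a vertex cover of size 4 (every listed pair touches it), so no matching can be larger.

4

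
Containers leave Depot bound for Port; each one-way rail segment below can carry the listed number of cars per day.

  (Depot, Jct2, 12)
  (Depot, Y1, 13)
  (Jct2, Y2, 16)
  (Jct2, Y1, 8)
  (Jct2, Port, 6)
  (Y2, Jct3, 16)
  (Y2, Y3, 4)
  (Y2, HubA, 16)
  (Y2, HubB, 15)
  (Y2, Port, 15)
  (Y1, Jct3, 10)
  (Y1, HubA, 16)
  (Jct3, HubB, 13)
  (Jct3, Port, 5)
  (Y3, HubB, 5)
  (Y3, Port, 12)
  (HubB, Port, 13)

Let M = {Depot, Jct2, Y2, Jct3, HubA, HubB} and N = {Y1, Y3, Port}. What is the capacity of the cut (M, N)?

Edges leaving {Depot, Jct2, Y2, Jct3, HubA, HubB}: Depot→Y1 (13), Jct2→Y1 (8), Jct2→Port (6), Y2→Y3 (4), Y2→Port (15), Jct3→Port (5), HubB→Port (13).
Cut capacity = 13 + 8 + 6 + 4 + 15 + 5 + 13 = 64.

64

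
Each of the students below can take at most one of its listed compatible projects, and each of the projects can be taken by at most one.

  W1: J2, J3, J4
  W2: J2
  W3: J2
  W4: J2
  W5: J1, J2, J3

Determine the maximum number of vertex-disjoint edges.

3

Unit-capacity flow: source→left, listed edges, right→sink; max matching = max flow.
Augmenting path W1→J2 (+1); matched 1.
Augmenting path W5→J1 (+1); matched 2.
Augmenting path W2→J2→W1→J3 (+1); matched 3.
No augmenting path remains; maximum matching = 3.
König certificate: {W1, W5, J2} is a vertex cover of size 3 (every listed pair touches it), so no matching can be larger.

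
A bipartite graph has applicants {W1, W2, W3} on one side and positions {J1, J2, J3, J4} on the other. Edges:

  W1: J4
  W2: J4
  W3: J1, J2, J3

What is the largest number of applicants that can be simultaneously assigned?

2

Unit-capacity flow: source→left, listed edges, right→sink; max matching = max flow.
Augmenting path W1→J4 (+1); matched 1.
Augmenting path W3→J1 (+1); matched 2.
No augmenting path remains; maximum matching = 2.
König certificate: {W3, J4} is a vertex cover of size 2 (every listed pair touches it), so no matching can be larger.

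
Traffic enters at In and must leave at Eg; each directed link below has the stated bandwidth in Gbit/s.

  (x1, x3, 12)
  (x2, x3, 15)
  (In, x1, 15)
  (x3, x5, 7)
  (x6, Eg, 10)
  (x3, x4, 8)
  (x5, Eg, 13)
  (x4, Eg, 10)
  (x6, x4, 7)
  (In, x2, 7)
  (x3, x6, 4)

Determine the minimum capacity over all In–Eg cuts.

19

Augment In→x1→x3→x4→Eg: bottleneck 8, flow now 8.
Augment In→x1→x3→x5→Eg: bottleneck 4, flow now 12.
Augment In→x2→x3→x5→Eg: bottleneck 3, flow now 15.
Augment In→x2→x3→x6→Eg: bottleneck 4, flow now 19.
No augmenting path remains; maximum flow = 19.
By max-flow min-cut, the minimum cut capacity equals the max flow.
In the residual graph, reachable from In: {In, x1}.
Min-cut edges: In→x2 (7), x1→x3 (12); capacity 7 + 12 = 19.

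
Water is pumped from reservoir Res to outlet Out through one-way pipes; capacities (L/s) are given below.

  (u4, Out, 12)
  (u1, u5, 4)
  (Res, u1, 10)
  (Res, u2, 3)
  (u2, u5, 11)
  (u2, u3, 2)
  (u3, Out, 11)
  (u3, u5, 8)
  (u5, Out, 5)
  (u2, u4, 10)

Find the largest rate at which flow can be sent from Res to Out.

Augment Res→u1→u5→Out: bottleneck 4, flow now 4.
Augment Res→u2→u3→Out: bottleneck 2, flow now 6.
Augment Res→u2→u4→Out: bottleneck 1, flow now 7.
No augmenting path remains; maximum flow = 7.
In the residual graph, reachable from Res: {Res, u1}.
Min-cut edges: Res→u2 (3), u1→u5 (4); capacity 3 + 4 = 7.
This cut is saturated, so no flow can exceed 7.

7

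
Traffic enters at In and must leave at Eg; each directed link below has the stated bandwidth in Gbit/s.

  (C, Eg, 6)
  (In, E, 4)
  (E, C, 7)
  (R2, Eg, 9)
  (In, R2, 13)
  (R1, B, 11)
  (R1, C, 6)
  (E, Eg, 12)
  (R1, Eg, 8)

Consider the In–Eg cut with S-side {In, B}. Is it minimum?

Given cut capacity: 4 + 13 = 17.
Augment In→E→Eg: bottleneck 4, flow now 4.
Augment In→R2→Eg: bottleneck 9, flow now 13.
No augmenting path remains; maximum flow = 13.
In the residual graph, reachable from In: {In, R2}.
Min-cut edges: In→E (4), R2→Eg (9); capacity 4 + 9 = 13.
Cut capacity 17 exceeds the max flow 13, so it is not minimum.

No — its capacity is 17, but the minimum cut has capacity 13.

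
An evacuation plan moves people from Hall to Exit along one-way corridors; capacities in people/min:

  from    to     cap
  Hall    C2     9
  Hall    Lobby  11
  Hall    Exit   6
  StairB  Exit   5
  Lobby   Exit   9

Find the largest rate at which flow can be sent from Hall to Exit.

15

Augment Hall→Exit: bottleneck 6, flow now 6.
Augment Hall→Lobby→Exit: bottleneck 9, flow now 15.
No augmenting path remains; maximum flow = 15.
In the residual graph, reachable from Hall: {Hall, C2, Lobby}.
Min-cut edges: Hall→Exit (6), Lobby→Exit (9); capacity 6 + 9 = 15.
This cut is saturated, so no flow can exceed 15.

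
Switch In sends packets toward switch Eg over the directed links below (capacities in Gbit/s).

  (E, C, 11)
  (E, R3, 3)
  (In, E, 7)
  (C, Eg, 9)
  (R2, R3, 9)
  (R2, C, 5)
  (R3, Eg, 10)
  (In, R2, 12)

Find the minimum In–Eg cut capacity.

19

Augment In→E→R3→Eg: bottleneck 3, flow now 3.
Augment In→E→C→Eg: bottleneck 4, flow now 7.
Augment In→R2→R3→Eg: bottleneck 7, flow now 14.
Augment In→R2→C→Eg: bottleneck 5, flow now 19.
No augmenting path remains; maximum flow = 19.
By max-flow min-cut, the minimum cut capacity equals the max flow.
In the residual graph, reachable from In: {In}.
Min-cut edges: In→E (7), In→R2 (12); capacity 7 + 12 = 19.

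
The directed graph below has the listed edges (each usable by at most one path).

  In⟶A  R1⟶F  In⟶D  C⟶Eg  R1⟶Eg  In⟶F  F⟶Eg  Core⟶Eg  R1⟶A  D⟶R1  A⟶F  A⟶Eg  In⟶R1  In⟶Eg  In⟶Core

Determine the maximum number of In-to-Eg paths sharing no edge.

Assign every edge capacity 1; by Menger, the answer equals the max flow.
Path In→Eg (+1); total 1.
Path In→A→Eg (+1); total 2.
Path In→Core→Eg (+1); total 3.
Path In→R1→Eg (+1); total 4.
Path In→F→Eg (+1); total 5.
No residual In→Eg path; max flow = 5.
Certifying cut of size 5: {A→Eg, F→Eg, In→Core, In→Eg, R1→Eg}.

5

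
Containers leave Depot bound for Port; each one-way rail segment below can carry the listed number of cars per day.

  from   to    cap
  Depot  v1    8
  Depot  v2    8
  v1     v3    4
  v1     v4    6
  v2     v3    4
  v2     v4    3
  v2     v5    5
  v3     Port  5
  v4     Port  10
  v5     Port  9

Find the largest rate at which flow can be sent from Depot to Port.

16

Augment Depot→v1→v3→Port: bottleneck 4, flow now 4.
Augment Depot→v1→v4→Port: bottleneck 4, flow now 8.
Augment Depot→v2→v3→Port: bottleneck 1, flow now 9.
Augment Depot→v2→v4→Port: bottleneck 3, flow now 12.
Augment Depot→v2→v5→Port: bottleneck 4, flow now 16.
No augmenting path remains; maximum flow = 16.
In the residual graph, reachable from Depot: {Depot}.
Min-cut edges: Depot→v1 (8), Depot→v2 (8); capacity 8 + 8 = 16.
This cut is saturated, so no flow can exceed 16.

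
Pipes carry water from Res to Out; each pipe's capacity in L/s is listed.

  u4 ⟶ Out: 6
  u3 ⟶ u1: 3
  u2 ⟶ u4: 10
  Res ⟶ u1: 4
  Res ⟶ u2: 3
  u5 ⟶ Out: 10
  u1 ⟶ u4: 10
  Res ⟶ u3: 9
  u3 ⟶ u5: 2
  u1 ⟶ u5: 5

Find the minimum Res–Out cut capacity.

12

Augment Res→u1→u4→Out: bottleneck 4, flow now 4.
Augment Res→u2→u4→Out: bottleneck 2, flow now 6.
Augment Res→u3→u5→Out: bottleneck 2, flow now 8.
Augment Res→u3→u1→u5→Out: bottleneck 3, flow now 11.
Augment Res→u2→u4→u1→u5→Out: bottleneck 1, flow now 12. (uses reverse residual edge)
No augmenting path remains; maximum flow = 12.
By max-flow min-cut, the minimum cut capacity equals the max flow.
In the residual graph, reachable from Res: {Res, u3}.
Min-cut edges: Res→u1 (4), Res→u2 (3), u3→u1 (3), u3→u5 (2); capacity 4 + 3 + 3 + 2 = 12.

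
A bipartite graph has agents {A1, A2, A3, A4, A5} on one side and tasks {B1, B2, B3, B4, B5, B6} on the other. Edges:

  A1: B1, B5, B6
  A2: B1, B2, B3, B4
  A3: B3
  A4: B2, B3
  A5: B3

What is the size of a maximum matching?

4

Unit-capacity flow: source→left, listed edges, right→sink; max matching = max flow.
Augmenting path A1→B1 (+1); matched 1.
Augmenting path A2→B2 (+1); matched 2.
Augmenting path A3→B3 (+1); matched 3.
Augmenting path A4→B2→A2→B4 (+1); matched 4.
No augmenting path remains; maximum matching = 4.
König certificate: {A1, A2, A4, B3} is a vertex cover of size 4 (every listed pair touches it), so no matching can be larger.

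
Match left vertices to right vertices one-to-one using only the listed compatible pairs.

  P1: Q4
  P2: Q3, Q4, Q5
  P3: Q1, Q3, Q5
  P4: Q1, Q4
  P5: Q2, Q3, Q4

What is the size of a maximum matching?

Unit-capacity flow: source→left, listed edges, right→sink; max matching = max flow.
Augmenting path P1→Q4 (+1); matched 1.
Augmenting path P2→Q3 (+1); matched 2.
Augmenting path P3→Q1 (+1); matched 3.
Augmenting path P5→Q2 (+1); matched 4.
Augmenting path P4→Q1→P3→Q5 (+1); matched 5.
No augmenting path remains; maximum matching = 5.
König certificate: {P1, P2, P3, P4, P5} is a vertex cover of size 5 (every listed pair touches it), so no matching can be larger.

5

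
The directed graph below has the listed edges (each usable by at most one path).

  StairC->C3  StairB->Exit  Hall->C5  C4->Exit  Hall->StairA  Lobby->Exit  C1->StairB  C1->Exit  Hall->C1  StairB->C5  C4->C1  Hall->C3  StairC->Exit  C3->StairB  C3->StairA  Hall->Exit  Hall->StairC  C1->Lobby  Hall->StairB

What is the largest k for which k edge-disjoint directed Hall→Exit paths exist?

4

Assign every edge capacity 1; by Menger, the answer equals the max flow.
Path Hall→Exit (+1); total 1.
Path Hall→C1→Exit (+1); total 2.
Path Hall→StairC→Exit (+1); total 3.
Path Hall→StairB→Exit (+1); total 4.
No residual Hall→Exit path; max flow = 4.
Certifying cut of size 4: {Hall→C1, Hall→Exit, Hall→StairC, StairB→Exit}.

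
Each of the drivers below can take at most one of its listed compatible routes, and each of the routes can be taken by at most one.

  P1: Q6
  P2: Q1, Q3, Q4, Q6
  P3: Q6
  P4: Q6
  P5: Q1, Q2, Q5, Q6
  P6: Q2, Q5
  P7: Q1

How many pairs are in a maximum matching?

Unit-capacity flow: source→left, listed edges, right→sink; max matching = max flow.
Augmenting path P1→Q6 (+1); matched 1.
Augmenting path P2→Q1 (+1); matched 2.
Augmenting path P5→Q2 (+1); matched 3.
Augmenting path P6→Q5 (+1); matched 4.
Augmenting path P7→Q1→P2→Q3 (+1); matched 5.
No augmenting path remains; maximum matching = 5.
König certificate: {P2, P5, P6, P7, Q6} is a vertex cover of size 5 (every listed pair touches it), so no matching can be larger.

5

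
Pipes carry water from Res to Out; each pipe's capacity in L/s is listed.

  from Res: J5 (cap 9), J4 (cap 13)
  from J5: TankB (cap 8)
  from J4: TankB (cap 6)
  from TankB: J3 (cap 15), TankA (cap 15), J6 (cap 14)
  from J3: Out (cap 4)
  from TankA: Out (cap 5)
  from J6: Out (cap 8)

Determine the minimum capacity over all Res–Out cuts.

Augment Res→J5→TankB→J3→Out: bottleneck 4, flow now 4.
Augment Res→J5→TankB→TankA→Out: bottleneck 4, flow now 8.
Augment Res→J4→TankB→TankA→Out: bottleneck 1, flow now 9.
Augment Res→J4→TankB→J6→Out: bottleneck 5, flow now 14.
No augmenting path remains; maximum flow = 14.
By max-flow min-cut, the minimum cut capacity equals the max flow.
In the residual graph, reachable from Res: {Res, J5, J4}.
Min-cut edges: J5→TankB (8), J4→TankB (6); capacity 8 + 6 = 14.

14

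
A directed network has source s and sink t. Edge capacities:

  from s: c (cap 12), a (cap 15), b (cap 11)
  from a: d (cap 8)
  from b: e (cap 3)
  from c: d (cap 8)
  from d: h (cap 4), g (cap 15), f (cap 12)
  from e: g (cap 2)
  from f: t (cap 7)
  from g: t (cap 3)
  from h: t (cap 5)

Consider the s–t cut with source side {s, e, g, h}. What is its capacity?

46

Edges leaving {s, e, g, h}: s→a (15), s→b (11), s→c (12), g→t (3), h→t (5).
Cut capacity = 15 + 11 + 12 + 3 + 5 = 46.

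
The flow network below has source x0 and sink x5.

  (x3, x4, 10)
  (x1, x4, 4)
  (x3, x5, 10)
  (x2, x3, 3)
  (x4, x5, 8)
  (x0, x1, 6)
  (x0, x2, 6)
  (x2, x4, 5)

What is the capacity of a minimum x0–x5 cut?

10

Augment x0→x1→x4→x5: bottleneck 4, flow now 4.
Augment x0→x2→x3→x5: bottleneck 3, flow now 7.
Augment x0→x2→x4→x5: bottleneck 3, flow now 10.
No augmenting path remains; maximum flow = 10.
By max-flow min-cut, the minimum cut capacity equals the max flow.
In the residual graph, reachable from x0: {x0, x1}.
Min-cut edges: x0→x2 (6), x1→x4 (4); capacity 6 + 4 = 10.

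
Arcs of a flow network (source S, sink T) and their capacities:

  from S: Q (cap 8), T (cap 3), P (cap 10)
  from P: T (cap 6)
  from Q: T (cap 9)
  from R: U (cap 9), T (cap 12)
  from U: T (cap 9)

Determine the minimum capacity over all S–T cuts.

Augment S→T: bottleneck 3, flow now 3.
Augment S→P→T: bottleneck 6, flow now 9.
Augment S→Q→T: bottleneck 8, flow now 17.
No augmenting path remains; maximum flow = 17.
By max-flow min-cut, the minimum cut capacity equals the max flow.
In the residual graph, reachable from S: {S, P}.
Min-cut edges: S→Q (8), S→T (3), P→T (6); capacity 8 + 3 + 6 = 17.

17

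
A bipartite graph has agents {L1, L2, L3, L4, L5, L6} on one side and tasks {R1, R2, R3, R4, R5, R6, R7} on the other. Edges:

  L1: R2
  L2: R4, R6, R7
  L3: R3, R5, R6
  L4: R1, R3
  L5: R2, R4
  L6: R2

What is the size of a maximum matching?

Unit-capacity flow: source→left, listed edges, right→sink; max matching = max flow.
Augmenting path L1→R2 (+1); matched 1.
Augmenting path L2→R4 (+1); matched 2.
Augmenting path L3→R3 (+1); matched 3.
Augmenting path L4→R1 (+1); matched 4.
Augmenting path L5→R4→L2→R6 (+1); matched 5.
No augmenting path remains; maximum matching = 5.
König certificate: {L2, L3, L4, L5, R2} is a vertex cover of size 5 (every listed pair touches it), so no matching can be larger.

5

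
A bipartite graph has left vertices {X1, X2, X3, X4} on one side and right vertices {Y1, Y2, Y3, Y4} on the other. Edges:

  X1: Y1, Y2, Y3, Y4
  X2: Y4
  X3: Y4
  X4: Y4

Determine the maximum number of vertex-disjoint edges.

2

Unit-capacity flow: source→left, listed edges, right→sink; max matching = max flow.
Augmenting path X1→Y1 (+1); matched 1.
Augmenting path X2→Y4 (+1); matched 2.
No augmenting path remains; maximum matching = 2.
König certificate: {X1, Y4} is a vertex cover of size 2 (every listed pair touches it), so no matching can be larger.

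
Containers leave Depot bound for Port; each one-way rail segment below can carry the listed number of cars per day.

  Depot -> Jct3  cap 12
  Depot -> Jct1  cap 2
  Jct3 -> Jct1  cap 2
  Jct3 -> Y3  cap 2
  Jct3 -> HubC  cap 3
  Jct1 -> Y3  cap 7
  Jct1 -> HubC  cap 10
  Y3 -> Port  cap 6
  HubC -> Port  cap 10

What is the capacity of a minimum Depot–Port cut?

9

Augment Depot→Jct3→Y3→Port: bottleneck 2, flow now 2.
Augment Depot→Jct3→HubC→Port: bottleneck 3, flow now 5.
Augment Depot→Jct1→Y3→Port: bottleneck 2, flow now 7.
Augment Depot→Jct3→Jct1→Y3→Port: bottleneck 2, flow now 9.
No augmenting path remains; maximum flow = 9.
By max-flow min-cut, the minimum cut capacity equals the max flow.
In the residual graph, reachable from Depot: {Depot, Jct3}.
Min-cut edges: Depot→Jct1 (2), Jct3→Jct1 (2), Jct3→Y3 (2), Jct3→HubC (3); capacity 2 + 2 + 2 + 3 = 9.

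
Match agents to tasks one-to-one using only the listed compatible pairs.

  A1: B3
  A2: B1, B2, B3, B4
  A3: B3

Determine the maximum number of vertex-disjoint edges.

2

Unit-capacity flow: source→left, listed edges, right→sink; max matching = max flow.
Augmenting path A1→B3 (+1); matched 1.
Augmenting path A2→B1 (+1); matched 2.
No augmenting path remains; maximum matching = 2.
König certificate: {A2, B3} is a vertex cover of size 2 (every listed pair touches it), so no matching can be larger.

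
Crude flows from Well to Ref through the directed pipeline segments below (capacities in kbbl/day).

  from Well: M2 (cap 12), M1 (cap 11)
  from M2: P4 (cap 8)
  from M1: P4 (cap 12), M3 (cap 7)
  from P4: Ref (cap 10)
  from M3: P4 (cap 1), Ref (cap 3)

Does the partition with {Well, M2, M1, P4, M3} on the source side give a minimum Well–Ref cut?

Yes — it is a minimum cut (capacity 13).

Given cut capacity: 10 + 3 = 13.
Augment Well→M2→P4→Ref: bottleneck 8, flow now 8.
Augment Well→M1→P4→Ref: bottleneck 2, flow now 10.
Augment Well→M1→M3→Ref: bottleneck 3, flow now 13.
No augmenting path remains; maximum flow = 13.
Cut capacity 13 equals the max flow, so it is a minimum cut.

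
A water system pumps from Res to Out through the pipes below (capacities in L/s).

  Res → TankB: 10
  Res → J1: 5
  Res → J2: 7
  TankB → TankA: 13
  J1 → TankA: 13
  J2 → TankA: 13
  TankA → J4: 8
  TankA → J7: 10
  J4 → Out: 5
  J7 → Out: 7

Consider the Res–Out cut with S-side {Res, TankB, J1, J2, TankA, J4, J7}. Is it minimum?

Given cut capacity: 5 + 7 = 12.
Augment Res→TankB→TankA→J4→Out: bottleneck 5, flow now 5.
Augment Res→TankB→TankA→J7→Out: bottleneck 5, flow now 10.
Augment Res→J1→TankA→J7→Out: bottleneck 2, flow now 12.
No augmenting path remains; maximum flow = 12.
Cut capacity 12 equals the max flow, so it is a minimum cut.

Yes — it is a minimum cut (capacity 12).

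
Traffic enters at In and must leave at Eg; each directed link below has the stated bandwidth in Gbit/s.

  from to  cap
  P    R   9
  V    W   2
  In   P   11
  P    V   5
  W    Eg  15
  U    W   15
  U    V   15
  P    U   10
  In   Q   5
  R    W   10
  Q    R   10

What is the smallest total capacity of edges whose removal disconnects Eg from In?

15

Augment In→P→R→W→Eg: bottleneck 9, flow now 9.
Augment In→P→U→W→Eg: bottleneck 2, flow now 11.
Augment In→Q→R→W→Eg: bottleneck 1, flow now 12.
Augment In→Q→R→P→U→W→Eg: bottleneck 3, flow now 15. (uses reverse residual edge)
No augmenting path remains; maximum flow = 15.
By max-flow min-cut, the minimum cut capacity equals the max flow.
In the residual graph, reachable from In: {In, P, Q, R, U, V, W}.
Min-cut edges: W→Eg (15); capacity 15 = 15.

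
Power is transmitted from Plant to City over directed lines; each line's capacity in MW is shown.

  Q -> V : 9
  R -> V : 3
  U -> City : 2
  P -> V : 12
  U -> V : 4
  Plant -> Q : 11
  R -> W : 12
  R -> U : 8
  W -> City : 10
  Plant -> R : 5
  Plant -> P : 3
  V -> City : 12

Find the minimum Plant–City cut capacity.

17

Augment Plant→P→V→City: bottleneck 3, flow now 3.
Augment Plant→Q→V→City: bottleneck 9, flow now 12.
Augment Plant→R→U→City: bottleneck 2, flow now 14.
Augment Plant→R→W→City: bottleneck 3, flow now 17.
No augmenting path remains; maximum flow = 17.
By max-flow min-cut, the minimum cut capacity equals the max flow.
In the residual graph, reachable from Plant: {Plant, Q}.
Min-cut edges: Plant→P (3), Plant→R (5), Q→V (9); capacity 3 + 5 + 9 = 17.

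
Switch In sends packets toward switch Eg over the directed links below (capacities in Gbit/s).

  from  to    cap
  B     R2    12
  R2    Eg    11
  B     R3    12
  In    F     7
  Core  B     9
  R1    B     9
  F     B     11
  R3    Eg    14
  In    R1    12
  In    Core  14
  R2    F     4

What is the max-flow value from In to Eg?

Augment In→Core→B→R2→Eg: bottleneck 9, flow now 9.
Augment In→F→B→R2→Eg: bottleneck 2, flow now 11.
Augment In→F→B→R3→Eg: bottleneck 5, flow now 16.
Augment In→R1→B→R3→Eg: bottleneck 7, flow now 23.
No augmenting path remains; maximum flow = 23.
In the residual graph, reachable from In: {In, Core, F, R1, B, R2}.
Min-cut edges: B→R3 (12), R2→Eg (11); capacity 12 + 11 = 23.
This cut is saturated, so no flow can exceed 23.

23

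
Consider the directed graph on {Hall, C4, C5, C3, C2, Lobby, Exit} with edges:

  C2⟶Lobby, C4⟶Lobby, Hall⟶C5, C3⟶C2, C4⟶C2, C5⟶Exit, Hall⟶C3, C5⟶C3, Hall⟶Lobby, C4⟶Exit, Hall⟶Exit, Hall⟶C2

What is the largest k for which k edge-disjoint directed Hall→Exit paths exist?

Assign every edge capacity 1; by Menger, the answer equals the max flow.
Path Hall→Exit (+1); total 1.
Path Hall→C5→Exit (+1); total 2.
No residual Hall→Exit path; max flow = 2.
Certifying cut of size 2: {Hall→C5, Hall→Exit}.

2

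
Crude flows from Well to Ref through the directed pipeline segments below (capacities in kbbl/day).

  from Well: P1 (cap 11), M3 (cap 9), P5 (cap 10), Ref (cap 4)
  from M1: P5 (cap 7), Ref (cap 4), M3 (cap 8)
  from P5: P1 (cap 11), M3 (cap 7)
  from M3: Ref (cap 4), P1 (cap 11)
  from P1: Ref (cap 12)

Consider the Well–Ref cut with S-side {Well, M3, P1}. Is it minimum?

No — its capacity is 30, but the minimum cut has capacity 20.

Given cut capacity: 10 + 4 + 4 + 12 = 30.
Augment Well→Ref: bottleneck 4, flow now 4.
Augment Well→M3→Ref: bottleneck 4, flow now 8.
Augment Well→P1→Ref: bottleneck 11, flow now 19.
Augment Well→P5→P1→Ref: bottleneck 1, flow now 20.
No augmenting path remains; maximum flow = 20.
In the residual graph, reachable from Well: {Well, P5, M3, P1}.
Min-cut edges: Well→Ref (4), M3→Ref (4), P1→Ref (12); capacity 4 + 4 + 12 = 20.
Cut capacity 30 exceeds the max flow 20, so it is not minimum.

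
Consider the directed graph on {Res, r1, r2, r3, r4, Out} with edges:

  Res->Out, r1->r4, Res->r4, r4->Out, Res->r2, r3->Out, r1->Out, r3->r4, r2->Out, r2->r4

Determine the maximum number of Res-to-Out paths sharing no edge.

Assign every edge capacity 1; by Menger, the answer equals the max flow.
Path Res→Out (+1); total 1.
Path Res→r2→Out (+1); total 2.
Path Res→r4→Out (+1); total 3.
No residual Res→Out path; max flow = 3.
Certifying cut of size 3: {Res→Out, Res→r2, Res→r4}.

3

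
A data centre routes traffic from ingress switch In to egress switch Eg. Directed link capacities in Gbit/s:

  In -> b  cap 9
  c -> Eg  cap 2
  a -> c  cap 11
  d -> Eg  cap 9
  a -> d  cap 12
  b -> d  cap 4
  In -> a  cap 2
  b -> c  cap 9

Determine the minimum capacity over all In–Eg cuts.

8

Augment In→a→c→Eg: bottleneck 2, flow now 2.
Augment In→b→d→Eg: bottleneck 4, flow now 6.
Augment In→b→c→a→d→Eg: bottleneck 2, flow now 8. (uses reverse residual edge)
No augmenting path remains; maximum flow = 8.
By max-flow min-cut, the minimum cut capacity equals the max flow.
In the residual graph, reachable from In: {In, b, c}.
Min-cut edges: In→a (2), b→d (4), c→Eg (2); capacity 2 + 4 + 2 = 8.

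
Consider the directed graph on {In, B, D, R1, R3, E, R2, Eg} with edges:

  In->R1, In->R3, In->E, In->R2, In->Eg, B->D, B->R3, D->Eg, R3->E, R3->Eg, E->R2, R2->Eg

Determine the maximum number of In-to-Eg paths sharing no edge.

3

Assign every edge capacity 1; by Menger, the answer equals the max flow.
Path In→Eg (+1); total 1.
Path In→R3→Eg (+1); total 2.
Path In→R2→Eg (+1); total 3.
No residual In→Eg path; max flow = 3.
Certifying cut of size 3: {In→Eg, In→R3, R2→Eg}.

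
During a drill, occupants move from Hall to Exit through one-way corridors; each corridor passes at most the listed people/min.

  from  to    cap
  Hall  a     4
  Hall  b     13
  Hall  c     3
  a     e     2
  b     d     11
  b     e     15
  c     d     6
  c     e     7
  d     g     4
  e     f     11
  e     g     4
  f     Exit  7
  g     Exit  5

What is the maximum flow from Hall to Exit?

12

Augment Hall→a→e→f→Exit: bottleneck 2, flow now 2.
Augment Hall→b→d→g→Exit: bottleneck 4, flow now 6.
Augment Hall→b→e→f→Exit: bottleneck 5, flow now 11.
Augment Hall→b→e→g→Exit: bottleneck 1, flow now 12.
No augmenting path remains; maximum flow = 12.
In the residual graph, reachable from Hall: {Hall, a, b, c, d, e, f, g}.
Min-cut edges: f→Exit (7), g→Exit (5); capacity 7 + 5 = 12.
This cut is saturated, so no flow can exceed 12.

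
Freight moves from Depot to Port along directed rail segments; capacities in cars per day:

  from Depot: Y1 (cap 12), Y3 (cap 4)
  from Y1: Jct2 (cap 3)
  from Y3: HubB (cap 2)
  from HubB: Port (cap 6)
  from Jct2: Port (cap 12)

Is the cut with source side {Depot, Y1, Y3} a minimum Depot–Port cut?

Given cut capacity: 3 + 2 = 5.
Augment Depot→Y1→Jct2→Port: bottleneck 3, flow now 3.
Augment Depot→Y3→HubB→Port: bottleneck 2, flow now 5.
No augmenting path remains; maximum flow = 5.
Cut capacity 5 equals the max flow, so it is a minimum cut.

Yes — it is a minimum cut (capacity 5).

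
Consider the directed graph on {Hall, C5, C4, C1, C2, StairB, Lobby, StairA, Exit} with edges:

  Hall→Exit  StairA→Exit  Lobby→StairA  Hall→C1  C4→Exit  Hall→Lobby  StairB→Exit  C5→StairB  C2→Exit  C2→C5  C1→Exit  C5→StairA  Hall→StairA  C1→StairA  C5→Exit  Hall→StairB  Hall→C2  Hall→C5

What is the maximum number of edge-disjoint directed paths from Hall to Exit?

Assign every edge capacity 1; by Menger, the answer equals the max flow.
Path Hall→Exit (+1); total 1.
Path Hall→C5→Exit (+1); total 2.
Path Hall→C1→Exit (+1); total 3.
Path Hall→C2→Exit (+1); total 4.
Path Hall→StairB→Exit (+1); total 5.
Path Hall→StairA→Exit (+1); total 6.
No residual Hall→Exit path; max flow = 6.
Certifying cut of size 6: {Hall→C1, Hall→C2, Hall→C5, Hall→Exit, Hall→StairB, StairA→Exit}.

6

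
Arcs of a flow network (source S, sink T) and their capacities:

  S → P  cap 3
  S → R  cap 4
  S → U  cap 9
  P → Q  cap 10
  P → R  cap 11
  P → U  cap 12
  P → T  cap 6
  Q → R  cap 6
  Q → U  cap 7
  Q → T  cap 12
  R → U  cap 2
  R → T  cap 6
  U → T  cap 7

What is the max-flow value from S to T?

14

Augment S→P→T: bottleneck 3, flow now 3.
Augment S→R→T: bottleneck 4, flow now 7.
Augment S→U→T: bottleneck 7, flow now 14.
No augmenting path remains; maximum flow = 14.
In the residual graph, reachable from S: {S, U}.
Min-cut edges: S→P (3), S→R (4), U→T (7); capacity 3 + 4 + 7 = 14.
This cut is saturated, so no flow can exceed 14.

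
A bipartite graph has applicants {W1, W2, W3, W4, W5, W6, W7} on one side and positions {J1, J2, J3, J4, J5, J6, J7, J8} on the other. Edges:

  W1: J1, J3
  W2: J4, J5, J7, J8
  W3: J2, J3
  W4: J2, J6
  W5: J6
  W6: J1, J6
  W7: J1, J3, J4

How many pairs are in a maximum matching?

Unit-capacity flow: source→left, listed edges, right→sink; max matching = max flow.
Augmenting path W1→J1 (+1); matched 1.
Augmenting path W2→J4 (+1); matched 2.
Augmenting path W3→J2 (+1); matched 3.
Augmenting path W4→J6 (+1); matched 4.
Augmenting path W7→J3 (+1); matched 5.
Augmenting path W6→J1→W1→J3→W7→J4→W2→J5 (+1); matched 6.
No augmenting path remains; maximum matching = 6.
König certificate: {W2, W7, J1, J2, J3, J6} is a vertex cover of size 6 (every listed pair touches it), so no matching can be larger.

6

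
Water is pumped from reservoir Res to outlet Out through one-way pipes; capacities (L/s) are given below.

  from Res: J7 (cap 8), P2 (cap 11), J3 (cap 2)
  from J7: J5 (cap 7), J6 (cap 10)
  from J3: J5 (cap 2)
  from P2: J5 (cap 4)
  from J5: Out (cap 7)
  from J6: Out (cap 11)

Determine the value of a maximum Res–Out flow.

Augment Res→J7→J5→Out: bottleneck 7, flow now 7.
Augment Res→J7→J6→Out: bottleneck 1, flow now 8.
Augment Res→J3→J5→J7→J6→Out: bottleneck 2, flow now 10. (uses reverse residual edge)
Augment Res→P2→J5→J7→J6→Out: bottleneck 4, flow now 14. (uses reverse residual edge)
No augmenting path remains; maximum flow = 14.
In the residual graph, reachable from Res: {Res, P2}.
Min-cut edges: Res→J7 (8), Res→J3 (2), P2→J5 (4); capacity 8 + 2 + 4 = 14.
This cut is saturated, so no flow can exceed 14.

14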